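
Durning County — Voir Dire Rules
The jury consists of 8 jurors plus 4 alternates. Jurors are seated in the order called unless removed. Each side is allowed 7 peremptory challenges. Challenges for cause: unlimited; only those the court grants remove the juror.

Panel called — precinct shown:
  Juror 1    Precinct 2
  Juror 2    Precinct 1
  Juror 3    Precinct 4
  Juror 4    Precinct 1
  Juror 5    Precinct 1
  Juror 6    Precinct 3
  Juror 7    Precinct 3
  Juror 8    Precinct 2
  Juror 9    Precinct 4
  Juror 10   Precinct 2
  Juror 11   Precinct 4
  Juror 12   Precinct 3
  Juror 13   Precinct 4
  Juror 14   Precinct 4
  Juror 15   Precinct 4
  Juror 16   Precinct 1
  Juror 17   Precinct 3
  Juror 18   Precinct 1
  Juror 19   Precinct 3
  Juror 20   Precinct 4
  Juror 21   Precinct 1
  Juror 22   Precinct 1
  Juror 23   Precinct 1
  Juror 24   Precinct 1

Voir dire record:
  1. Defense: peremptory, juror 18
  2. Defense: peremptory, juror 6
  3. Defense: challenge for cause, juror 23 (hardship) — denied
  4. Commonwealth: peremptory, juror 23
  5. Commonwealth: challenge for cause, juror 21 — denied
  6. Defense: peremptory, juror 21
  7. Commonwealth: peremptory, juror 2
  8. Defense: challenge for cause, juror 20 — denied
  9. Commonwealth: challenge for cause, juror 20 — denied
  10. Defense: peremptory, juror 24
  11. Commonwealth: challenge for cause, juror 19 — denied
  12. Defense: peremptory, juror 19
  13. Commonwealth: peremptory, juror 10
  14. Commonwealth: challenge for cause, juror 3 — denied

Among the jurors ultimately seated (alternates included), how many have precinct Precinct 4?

Removed: #2, #6, #10, #18, #19, #21, #23, #24.
Seated (12 incl. alternates): #1, #3, #4, #5, #7, #8, #9, #11, #12, #13, #14, #15.
Of those, in Precinct 4: #3, #9, #11, #13, #14, #15 → 6.

6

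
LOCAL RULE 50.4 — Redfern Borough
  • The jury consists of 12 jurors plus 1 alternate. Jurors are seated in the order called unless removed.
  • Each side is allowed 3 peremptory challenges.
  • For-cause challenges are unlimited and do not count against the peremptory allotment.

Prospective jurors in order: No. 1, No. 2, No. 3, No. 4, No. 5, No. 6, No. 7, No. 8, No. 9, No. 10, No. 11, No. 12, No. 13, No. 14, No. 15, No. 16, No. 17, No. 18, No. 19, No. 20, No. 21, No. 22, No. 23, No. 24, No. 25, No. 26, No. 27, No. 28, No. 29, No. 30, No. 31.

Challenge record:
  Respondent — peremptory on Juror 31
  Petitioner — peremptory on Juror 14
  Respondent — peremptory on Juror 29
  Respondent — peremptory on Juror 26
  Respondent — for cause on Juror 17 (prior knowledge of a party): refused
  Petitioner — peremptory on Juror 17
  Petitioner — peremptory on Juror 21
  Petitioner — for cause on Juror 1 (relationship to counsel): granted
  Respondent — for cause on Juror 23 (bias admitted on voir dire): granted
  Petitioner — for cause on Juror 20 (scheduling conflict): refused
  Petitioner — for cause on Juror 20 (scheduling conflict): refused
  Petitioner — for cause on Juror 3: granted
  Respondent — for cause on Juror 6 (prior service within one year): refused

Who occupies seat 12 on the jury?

Removed: #1, #3, #14, #17, #21, #23, #26, #29, #31. (#6, #20 stay — for-cause denied.)
Filling seats in venire order through position 12: #2, #4, #5, #6, #7, #8, #9, #10, #11, #12, #13, #15.
So seat 12 is #15.

15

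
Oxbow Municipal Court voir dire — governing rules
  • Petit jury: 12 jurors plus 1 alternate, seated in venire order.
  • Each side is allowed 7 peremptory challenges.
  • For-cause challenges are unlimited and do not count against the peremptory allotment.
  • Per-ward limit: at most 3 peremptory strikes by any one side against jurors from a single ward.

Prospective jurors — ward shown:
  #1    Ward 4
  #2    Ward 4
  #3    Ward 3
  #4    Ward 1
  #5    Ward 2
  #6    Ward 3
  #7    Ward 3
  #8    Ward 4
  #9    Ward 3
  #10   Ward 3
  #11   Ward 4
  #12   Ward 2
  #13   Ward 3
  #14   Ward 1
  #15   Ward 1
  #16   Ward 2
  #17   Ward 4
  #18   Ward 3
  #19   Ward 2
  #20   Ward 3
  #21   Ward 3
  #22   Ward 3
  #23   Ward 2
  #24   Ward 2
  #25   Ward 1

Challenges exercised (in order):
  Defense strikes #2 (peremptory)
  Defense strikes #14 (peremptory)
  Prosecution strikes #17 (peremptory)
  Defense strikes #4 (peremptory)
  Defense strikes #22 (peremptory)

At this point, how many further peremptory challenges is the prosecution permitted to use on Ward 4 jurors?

Prosecution peremptories so far: #17 — 1 of 7 used, 6 left overall.
Against Ward 4: #17 — 1 used; per-ward cap 3 leaves 2.
Binding limit: min(6, 2) = 2.

2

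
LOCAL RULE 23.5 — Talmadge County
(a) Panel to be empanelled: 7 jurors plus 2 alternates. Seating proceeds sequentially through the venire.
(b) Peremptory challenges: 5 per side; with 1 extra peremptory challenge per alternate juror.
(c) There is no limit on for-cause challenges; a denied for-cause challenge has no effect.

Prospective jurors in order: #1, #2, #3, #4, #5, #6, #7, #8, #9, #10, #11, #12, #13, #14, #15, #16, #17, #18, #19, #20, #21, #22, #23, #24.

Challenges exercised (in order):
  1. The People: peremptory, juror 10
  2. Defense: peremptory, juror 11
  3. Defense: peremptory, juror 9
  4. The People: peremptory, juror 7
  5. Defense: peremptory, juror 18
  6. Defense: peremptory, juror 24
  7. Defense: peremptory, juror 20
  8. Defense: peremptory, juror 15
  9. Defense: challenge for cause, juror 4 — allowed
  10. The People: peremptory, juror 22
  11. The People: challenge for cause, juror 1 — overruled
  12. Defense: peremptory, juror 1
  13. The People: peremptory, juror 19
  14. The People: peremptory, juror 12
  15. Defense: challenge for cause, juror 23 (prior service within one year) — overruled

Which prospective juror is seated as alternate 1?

16

Removed: #1, #4, #7, #9, #10, #11, #12, #15, #18, #19, #20, #22, #24. (#23 stays — for-cause denied.)
Filling seats in venire order through position 8: #2, #3, #5, #6, #8, #13, #14, #16.
So alternate 1 is #16.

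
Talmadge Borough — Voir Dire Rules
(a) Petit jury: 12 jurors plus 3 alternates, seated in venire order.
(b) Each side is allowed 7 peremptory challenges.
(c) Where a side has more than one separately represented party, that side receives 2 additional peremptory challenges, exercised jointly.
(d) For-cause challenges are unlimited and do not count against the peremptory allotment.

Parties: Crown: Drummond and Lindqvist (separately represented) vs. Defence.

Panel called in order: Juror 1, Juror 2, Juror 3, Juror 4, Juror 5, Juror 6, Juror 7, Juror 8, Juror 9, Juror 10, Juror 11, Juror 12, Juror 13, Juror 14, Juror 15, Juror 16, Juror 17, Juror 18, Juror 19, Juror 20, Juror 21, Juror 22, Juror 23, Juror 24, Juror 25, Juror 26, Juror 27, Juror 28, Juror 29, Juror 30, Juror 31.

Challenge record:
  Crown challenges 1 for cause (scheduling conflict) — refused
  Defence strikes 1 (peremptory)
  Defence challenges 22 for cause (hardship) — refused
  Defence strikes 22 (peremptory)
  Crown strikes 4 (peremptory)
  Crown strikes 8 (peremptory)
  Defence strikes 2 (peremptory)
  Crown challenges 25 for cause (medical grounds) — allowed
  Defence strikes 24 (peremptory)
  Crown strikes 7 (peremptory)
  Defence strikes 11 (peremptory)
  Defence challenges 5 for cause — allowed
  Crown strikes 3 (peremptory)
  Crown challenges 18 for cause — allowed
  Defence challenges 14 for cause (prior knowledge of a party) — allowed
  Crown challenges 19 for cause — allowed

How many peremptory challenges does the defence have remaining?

Defence allotment: 7.
Defence peremptories used: #1, #22, #2, #24, #11 — 5 (for-cause on #22, #5, #14 don't count).
Remaining: 7 − 5 = 2.

2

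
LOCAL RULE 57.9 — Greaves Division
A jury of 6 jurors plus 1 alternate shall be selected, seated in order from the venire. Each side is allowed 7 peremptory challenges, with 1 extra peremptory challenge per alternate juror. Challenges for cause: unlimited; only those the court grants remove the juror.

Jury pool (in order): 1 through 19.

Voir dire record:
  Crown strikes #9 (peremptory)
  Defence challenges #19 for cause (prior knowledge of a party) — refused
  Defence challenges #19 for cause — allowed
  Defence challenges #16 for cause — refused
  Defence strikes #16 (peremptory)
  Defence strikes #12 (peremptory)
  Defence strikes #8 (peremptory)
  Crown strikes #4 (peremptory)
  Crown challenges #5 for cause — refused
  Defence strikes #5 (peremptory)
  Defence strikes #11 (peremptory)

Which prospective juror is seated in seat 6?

10

Removed: #4, #5, #8, #9, #11, #12, #16, #19.
Filling seats in venire order through position 6: #1, #2, #3, #6, #7, #10.
So seat 6 is #10.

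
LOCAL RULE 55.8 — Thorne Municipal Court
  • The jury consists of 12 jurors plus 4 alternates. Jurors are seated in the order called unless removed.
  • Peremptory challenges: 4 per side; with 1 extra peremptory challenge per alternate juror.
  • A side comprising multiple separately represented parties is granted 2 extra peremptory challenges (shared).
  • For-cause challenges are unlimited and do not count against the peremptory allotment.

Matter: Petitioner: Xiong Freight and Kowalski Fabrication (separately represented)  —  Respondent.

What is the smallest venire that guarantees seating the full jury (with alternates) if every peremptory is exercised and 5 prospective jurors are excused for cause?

Seats to fill: 12 + 4 alternates = 16.
Peremptories — Petitioner: 4 + 1×4 + 2 = 10; Respondent: 4 + 1×4 = 8; total 18.
For-cause removals: 5.
Minimum venire: 16 + 18 + 5 = 39.

39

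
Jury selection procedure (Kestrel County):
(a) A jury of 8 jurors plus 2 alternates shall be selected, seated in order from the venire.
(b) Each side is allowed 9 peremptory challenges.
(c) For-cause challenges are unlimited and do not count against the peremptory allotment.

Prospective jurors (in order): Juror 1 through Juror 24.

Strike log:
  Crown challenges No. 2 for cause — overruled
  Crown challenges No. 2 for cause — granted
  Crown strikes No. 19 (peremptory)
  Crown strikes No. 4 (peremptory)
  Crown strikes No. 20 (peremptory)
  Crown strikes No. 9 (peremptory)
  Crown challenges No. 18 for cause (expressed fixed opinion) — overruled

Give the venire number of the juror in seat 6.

8

Removed: #2, #4, #9, #19, #20. (#18 stays — for-cause denied.)
Seating in order: seats 1–8 → #1, #3, #5, #6, #7, #8, #10, #11; alternates → #12, #13.
So seat 6 is #8.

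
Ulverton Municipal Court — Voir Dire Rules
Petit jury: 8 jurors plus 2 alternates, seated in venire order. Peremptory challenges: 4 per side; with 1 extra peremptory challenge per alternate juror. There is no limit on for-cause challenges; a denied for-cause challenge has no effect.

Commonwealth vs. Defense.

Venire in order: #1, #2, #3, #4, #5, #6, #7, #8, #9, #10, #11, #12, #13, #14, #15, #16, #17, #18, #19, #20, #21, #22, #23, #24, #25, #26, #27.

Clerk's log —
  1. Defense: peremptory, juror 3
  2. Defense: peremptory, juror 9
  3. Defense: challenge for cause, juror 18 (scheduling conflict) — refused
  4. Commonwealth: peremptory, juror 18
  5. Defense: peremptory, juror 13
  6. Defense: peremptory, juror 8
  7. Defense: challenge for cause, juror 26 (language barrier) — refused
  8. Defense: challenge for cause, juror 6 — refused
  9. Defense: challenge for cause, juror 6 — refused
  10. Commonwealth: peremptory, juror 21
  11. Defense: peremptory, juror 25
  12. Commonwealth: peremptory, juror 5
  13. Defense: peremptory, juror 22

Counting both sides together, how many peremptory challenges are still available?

3

Commonwealth allotment: 4 base + 1 × 2 alternates = 6. Defense allotment: 4 base + 1 × 2 alternates = 6.
Commonwealth peremptories used: #18, #21, #5 — 3.
Defense peremptories used: #3, #9, #13, #8, #25, #22 — 6 (for-cause on #18, #26, #6, #6 don't count).
Remaining: (6 − 3) + (6 − 6) = 3.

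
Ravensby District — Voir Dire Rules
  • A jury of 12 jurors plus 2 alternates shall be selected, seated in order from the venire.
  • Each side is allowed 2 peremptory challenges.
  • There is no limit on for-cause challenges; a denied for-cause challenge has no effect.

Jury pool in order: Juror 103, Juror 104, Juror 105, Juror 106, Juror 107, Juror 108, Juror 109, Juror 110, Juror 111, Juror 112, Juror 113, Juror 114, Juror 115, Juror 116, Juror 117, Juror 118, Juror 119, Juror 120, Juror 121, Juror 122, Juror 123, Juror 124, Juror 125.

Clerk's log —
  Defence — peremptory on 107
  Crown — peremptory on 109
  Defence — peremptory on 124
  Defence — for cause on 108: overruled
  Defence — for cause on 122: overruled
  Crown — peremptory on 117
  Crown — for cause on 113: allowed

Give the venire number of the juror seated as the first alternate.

Removed: #107, #109, #113, #117, #124. (#108, #122 stay — for-cause denied.)
Seating in order: seats 1–12 → #103, #104, #105, #106, #108, #110, #111, #112, #114, #115, #116, #118; alternates → #119, #120.
So alternate 1 is #119.

119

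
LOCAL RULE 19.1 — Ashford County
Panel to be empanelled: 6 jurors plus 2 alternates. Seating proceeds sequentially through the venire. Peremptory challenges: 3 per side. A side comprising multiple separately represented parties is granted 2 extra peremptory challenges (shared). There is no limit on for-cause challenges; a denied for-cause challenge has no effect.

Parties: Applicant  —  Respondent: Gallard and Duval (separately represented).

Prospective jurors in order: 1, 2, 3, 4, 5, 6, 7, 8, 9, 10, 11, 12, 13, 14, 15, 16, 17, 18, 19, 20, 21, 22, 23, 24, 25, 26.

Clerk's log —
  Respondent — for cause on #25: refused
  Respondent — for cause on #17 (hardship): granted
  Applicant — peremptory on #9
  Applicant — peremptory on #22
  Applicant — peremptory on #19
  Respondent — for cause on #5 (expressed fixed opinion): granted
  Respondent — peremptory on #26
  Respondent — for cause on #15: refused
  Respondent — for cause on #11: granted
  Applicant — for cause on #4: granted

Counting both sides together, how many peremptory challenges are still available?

Applicant allotment: 3. Respondent allotment: 3 base + 2 multi-party = 5.
Applicant peremptories used: #9, #22, #19 — 3 (the for-cause on #4 doesn't count).
Respondent peremptories used: #26 — 1 (for-cause on #25, #17, #5, #15, #11 don't count).
Remaining: (3 − 3) + (5 − 1) = 4.

4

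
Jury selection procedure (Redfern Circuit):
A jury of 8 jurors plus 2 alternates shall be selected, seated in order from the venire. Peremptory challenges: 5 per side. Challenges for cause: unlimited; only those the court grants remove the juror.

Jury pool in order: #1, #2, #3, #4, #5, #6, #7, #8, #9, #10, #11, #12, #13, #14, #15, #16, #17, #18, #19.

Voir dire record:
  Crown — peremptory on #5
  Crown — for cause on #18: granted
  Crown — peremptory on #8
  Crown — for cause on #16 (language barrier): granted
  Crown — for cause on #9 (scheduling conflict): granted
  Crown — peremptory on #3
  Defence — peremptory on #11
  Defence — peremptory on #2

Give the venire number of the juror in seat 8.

14

Removed: #2, #3, #5, #8, #9, #11, #16, #18.
Filling seats in venire order through position 8: #1, #4, #6, #7, #10, #12, #13, #14.
So seat 8 is #14.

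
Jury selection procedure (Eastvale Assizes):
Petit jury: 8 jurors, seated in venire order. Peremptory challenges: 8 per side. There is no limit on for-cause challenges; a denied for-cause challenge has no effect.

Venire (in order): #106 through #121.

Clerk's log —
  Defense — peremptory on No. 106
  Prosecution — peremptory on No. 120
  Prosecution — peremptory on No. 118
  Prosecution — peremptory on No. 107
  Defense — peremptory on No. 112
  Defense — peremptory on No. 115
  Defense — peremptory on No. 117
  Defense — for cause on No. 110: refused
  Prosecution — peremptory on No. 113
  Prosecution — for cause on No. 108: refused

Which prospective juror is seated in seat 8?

121

Removed: #106, #107, #112, #113, #115, #117, #118, #120. (#108, #110 stay — for-cause denied.)
Filling seats in venire order through position 8: #108, #109, #110, #111, #114, #116, #119, #121.
So seat 8 is #121.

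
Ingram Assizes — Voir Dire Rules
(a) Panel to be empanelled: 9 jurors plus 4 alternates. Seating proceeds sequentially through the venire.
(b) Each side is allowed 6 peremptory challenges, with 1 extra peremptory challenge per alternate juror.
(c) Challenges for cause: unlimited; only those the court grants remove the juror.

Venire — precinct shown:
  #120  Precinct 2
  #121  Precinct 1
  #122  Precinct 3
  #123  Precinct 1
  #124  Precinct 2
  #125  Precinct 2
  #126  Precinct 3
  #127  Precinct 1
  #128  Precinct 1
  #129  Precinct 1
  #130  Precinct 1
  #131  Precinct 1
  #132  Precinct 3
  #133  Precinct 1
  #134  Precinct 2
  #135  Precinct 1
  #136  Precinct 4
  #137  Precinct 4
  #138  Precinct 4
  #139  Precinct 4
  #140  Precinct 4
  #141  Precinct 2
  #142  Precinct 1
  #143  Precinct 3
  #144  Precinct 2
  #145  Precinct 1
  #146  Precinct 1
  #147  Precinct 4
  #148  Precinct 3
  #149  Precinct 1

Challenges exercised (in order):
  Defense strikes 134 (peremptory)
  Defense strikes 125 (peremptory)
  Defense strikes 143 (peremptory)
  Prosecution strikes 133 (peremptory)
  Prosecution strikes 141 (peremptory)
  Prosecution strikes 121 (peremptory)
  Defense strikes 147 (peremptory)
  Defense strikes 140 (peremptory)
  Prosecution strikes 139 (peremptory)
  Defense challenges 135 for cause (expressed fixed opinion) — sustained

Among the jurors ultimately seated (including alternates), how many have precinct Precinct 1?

6

Removed: #121, #125, #133, #134, #135, #139, #140, #141, #143, #147.
Seated (13 incl. alternates): #120, #122, #123, #124, #126, #127, #128, #129, #130, #131, #132, #136, #137.
Of those, in Precinct 1: #123, #127, #128, #129, #130, #131 → 6.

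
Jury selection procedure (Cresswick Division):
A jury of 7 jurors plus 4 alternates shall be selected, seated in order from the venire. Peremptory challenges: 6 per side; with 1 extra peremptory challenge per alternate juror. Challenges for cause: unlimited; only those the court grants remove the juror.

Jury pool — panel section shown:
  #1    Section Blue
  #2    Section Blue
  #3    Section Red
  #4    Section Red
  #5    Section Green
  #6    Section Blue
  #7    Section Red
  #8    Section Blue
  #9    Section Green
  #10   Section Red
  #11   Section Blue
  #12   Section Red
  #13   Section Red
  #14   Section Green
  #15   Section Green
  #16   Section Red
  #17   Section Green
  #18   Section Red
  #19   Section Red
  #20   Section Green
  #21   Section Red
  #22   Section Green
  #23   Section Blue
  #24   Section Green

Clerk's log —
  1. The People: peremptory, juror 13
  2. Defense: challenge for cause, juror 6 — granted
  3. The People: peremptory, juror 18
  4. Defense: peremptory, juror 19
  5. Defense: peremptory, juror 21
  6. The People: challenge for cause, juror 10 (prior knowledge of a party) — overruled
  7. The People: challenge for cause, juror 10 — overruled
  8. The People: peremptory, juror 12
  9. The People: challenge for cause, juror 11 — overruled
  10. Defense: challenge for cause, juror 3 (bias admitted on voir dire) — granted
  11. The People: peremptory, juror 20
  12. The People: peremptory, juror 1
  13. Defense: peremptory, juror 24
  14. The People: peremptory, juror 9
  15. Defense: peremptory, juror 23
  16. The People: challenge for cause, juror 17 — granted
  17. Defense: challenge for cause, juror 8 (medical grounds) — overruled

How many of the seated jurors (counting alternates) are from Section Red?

4

Removed: #1, #3, #6, #9, #12, #13, #17, #18, #19, #20, #21, #23, #24.
Seated (11 incl. alternates): #2, #4, #5, #7, #8, #10, #11, #14, #15, #16, #22.
Of those, in Section Red: #4, #7, #10, #16 → 4.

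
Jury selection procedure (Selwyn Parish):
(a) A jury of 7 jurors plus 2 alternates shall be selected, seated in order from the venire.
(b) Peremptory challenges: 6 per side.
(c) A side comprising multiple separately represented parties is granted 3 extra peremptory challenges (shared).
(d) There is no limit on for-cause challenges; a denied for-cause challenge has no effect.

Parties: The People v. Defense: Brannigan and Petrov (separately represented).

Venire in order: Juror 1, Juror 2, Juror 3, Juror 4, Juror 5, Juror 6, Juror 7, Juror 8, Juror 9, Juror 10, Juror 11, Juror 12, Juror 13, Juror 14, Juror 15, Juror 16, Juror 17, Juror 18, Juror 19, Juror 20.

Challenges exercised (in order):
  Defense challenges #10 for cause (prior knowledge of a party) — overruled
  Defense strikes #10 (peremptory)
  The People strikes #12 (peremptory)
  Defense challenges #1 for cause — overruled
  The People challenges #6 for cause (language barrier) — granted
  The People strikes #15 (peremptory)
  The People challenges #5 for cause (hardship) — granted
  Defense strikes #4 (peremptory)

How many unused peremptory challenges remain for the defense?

7

Defense allotment: 6 base + 3 multi-party = 9.
Defense peremptories used: #10, #4 — 2 (for-cause on #10, #1 don't count).
Remaining: 9 − 2 = 7.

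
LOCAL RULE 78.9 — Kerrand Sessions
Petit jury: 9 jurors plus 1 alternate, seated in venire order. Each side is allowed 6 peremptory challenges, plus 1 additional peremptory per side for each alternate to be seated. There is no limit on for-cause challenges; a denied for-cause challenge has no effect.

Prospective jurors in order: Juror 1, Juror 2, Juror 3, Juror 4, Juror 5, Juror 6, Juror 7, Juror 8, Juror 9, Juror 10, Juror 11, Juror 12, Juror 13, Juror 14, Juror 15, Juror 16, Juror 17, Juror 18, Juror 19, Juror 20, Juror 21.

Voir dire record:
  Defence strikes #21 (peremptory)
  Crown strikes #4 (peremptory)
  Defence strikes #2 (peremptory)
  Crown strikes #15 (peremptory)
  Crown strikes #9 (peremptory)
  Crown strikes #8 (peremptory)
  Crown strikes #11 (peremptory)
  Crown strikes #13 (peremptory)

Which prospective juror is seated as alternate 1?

17

Removed: #2, #4, #8, #9, #11, #13, #15, #21.
Seating in order: seats 1–9 → #1, #3, #5, #6, #7, #10, #12, #14, #16; alternates → #17.
So alternate 1 is #17.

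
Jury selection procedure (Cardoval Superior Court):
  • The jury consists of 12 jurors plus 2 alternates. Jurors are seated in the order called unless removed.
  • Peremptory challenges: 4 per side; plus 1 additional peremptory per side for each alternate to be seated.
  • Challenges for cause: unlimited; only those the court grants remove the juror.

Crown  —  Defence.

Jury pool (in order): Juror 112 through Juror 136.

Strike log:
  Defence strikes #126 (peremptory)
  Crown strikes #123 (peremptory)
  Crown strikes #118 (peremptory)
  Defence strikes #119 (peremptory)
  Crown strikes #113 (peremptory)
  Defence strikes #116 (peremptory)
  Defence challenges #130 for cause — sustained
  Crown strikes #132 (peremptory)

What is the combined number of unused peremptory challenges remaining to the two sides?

Crown allotment: 4 base + 1 × 2 alternates = 6. Defence allotment: 4 base + 1 × 2 alternates = 6.
Crown peremptories used: #123, #118, #113, #132 — 4.
Defence peremptories used: #126, #119, #116 — 3 (the for-cause on #130 doesn't count).
Remaining: (6 − 4) + (6 − 3) = 5.

5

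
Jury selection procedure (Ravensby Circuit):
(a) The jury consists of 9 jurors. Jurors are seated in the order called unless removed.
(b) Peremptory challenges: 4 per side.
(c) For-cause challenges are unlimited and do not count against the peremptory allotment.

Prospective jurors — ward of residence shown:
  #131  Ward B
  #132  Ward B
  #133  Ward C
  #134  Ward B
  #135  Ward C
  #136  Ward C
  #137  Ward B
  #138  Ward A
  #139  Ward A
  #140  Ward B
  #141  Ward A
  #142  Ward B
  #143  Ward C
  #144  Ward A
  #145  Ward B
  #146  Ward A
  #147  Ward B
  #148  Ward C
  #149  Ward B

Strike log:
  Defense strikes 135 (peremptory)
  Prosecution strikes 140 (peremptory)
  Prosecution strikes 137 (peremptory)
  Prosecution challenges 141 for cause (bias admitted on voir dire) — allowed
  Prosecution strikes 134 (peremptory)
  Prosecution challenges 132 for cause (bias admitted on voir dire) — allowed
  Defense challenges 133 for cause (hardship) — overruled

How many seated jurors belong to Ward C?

3

Removed: #132, #134, #135, #137, #140, #141.
Seated jurors 1–9: #131, #133, #136, #138, #139, #142, #143, #144, #145.
Of those, in Ward C: #133, #136, #143 → 3.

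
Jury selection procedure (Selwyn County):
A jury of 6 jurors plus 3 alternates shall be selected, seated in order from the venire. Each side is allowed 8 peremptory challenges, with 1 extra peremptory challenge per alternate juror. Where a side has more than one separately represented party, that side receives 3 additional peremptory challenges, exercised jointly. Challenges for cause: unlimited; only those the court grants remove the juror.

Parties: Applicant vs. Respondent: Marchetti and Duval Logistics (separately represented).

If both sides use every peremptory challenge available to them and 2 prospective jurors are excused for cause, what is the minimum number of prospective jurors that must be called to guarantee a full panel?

Seats to fill: 6 + 3 alternates = 9.
Peremptories — Applicant: 8 + 1×3 = 11; Respondent: 8 + 1×3 + 3 = 14; total 25.
For-cause removals: 2.
Minimum venire: 9 + 25 + 2 = 36.

36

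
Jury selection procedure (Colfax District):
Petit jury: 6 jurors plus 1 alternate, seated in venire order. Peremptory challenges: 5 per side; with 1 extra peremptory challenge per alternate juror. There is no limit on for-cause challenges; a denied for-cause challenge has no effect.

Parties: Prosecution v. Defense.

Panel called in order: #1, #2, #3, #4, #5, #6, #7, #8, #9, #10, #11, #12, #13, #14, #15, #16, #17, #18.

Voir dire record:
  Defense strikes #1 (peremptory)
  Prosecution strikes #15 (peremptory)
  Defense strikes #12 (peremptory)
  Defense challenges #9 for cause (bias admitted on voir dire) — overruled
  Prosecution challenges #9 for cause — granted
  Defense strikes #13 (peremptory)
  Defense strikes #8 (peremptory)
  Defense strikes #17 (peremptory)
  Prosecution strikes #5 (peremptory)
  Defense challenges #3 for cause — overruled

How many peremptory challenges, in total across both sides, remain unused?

Prosecution allotment: 5 base + 1 × 1 alternate = 6. Defense allotment: 5 base + 1 × 1 alternate = 6.
Prosecution peremptories used: #15, #5 — 2 (the for-cause on #9 doesn't count).
Defense peremptories used: #1, #12, #13, #8, #17 — 5 (for-cause on #9, #3 don't count).
Remaining: (6 − 2) + (6 − 5) = 5.

5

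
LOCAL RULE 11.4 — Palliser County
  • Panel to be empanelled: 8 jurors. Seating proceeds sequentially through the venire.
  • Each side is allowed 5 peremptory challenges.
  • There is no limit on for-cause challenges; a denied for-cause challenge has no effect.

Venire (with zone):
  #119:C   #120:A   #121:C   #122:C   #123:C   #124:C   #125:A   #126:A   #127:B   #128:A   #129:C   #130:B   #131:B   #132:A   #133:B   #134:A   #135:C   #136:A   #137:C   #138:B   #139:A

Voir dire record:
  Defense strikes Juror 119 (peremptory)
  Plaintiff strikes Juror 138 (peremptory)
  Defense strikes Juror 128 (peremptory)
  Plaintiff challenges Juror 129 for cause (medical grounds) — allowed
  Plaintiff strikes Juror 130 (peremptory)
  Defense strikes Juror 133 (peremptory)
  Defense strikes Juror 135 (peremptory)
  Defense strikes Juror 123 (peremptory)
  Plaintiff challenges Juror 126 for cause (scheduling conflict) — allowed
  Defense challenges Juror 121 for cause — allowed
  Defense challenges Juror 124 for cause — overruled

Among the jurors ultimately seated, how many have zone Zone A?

Removed: #119, #121, #123, #126, #128, #129, #130, #133, #135, #138.
Seated jurors 1–8: #120, #122, #124, #125, #127, #131, #132, #134.
Of those, in Zone A: #120, #125, #132, #134 → 4.

4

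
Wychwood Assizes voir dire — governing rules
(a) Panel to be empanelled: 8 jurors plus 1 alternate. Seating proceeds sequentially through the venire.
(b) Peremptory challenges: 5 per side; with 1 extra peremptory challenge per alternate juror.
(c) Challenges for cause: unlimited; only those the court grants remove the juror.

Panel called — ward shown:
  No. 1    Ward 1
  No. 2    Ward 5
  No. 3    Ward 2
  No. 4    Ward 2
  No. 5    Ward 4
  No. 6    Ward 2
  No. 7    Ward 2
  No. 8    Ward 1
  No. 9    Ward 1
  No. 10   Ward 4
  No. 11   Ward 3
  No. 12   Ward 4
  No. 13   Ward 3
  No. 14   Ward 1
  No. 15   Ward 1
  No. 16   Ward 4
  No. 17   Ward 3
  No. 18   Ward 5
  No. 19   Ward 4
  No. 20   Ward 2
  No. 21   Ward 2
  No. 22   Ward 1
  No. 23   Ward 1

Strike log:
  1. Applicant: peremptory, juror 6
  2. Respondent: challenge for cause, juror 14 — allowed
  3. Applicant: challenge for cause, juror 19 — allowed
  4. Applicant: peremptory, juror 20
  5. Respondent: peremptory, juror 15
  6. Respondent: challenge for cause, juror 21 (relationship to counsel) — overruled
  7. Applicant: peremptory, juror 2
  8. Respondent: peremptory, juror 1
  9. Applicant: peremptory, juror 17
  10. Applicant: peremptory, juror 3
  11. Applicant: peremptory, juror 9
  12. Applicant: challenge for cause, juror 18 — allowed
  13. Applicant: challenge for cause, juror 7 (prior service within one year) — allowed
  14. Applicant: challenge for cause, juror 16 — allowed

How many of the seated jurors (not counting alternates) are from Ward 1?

1

Removed: #1, #2, #3, #6, #7, #9, #14, #15, #16, #17, #18, #19, #20.
Seated jurors 1–8: #4, #5, #8, #10, #11, #12, #13, #21 (alternates #22 not counted).
Of those, in Ward 1: #8 → 1.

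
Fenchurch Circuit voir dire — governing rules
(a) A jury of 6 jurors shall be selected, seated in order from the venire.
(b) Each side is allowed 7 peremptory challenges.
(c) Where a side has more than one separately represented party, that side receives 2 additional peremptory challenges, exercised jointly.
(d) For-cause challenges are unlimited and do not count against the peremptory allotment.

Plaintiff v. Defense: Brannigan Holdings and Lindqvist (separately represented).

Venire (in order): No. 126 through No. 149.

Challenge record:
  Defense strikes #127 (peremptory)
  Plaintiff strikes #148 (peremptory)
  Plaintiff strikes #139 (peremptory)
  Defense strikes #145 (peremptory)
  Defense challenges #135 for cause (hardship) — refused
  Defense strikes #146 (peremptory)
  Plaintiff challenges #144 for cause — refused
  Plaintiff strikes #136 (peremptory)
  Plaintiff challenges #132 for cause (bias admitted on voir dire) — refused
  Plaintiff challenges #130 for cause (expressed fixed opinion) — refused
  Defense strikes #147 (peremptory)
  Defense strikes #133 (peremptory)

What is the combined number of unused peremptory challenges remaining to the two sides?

Plaintiff allotment: 7. Defense allotment: 7 base + 2 multi-party = 9.
Plaintiff peremptories used: #148, #139, #136 — 3 (for-cause on #144, #132, #130 don't count).
Defense peremptories used: #127, #145, #146, #147, #133 — 5 (the for-cause on #135 doesn't count).
Remaining: (7 − 3) + (9 − 5) = 8.

8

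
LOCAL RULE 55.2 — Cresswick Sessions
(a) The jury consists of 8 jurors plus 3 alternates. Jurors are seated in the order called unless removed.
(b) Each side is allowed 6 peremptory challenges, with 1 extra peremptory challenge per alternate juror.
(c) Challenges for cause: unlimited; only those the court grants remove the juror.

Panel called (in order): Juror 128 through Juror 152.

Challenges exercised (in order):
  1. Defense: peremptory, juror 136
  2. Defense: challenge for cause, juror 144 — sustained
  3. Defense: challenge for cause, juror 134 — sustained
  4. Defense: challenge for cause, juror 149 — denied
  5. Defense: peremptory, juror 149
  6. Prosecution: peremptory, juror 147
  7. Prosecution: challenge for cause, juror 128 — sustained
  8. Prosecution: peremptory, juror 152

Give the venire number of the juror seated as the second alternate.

Removed: #128, #134, #136, #144, #147, #149, #152.
Seating in order: seats 1–8 → #129, #130, #131, #132, #133, #135, #137, #138; alternates → #139, #140, #141.
So alternate 2 is #140.

140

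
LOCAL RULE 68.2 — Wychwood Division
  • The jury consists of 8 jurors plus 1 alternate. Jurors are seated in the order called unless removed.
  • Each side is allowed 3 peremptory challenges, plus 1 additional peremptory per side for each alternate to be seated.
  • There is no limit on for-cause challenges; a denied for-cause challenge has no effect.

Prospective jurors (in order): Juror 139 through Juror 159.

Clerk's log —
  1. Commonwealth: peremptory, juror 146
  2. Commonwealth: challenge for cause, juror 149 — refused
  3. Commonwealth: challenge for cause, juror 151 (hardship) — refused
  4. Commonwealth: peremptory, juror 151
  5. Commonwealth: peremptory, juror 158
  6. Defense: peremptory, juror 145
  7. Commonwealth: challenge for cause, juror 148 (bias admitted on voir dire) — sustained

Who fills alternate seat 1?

150

Removed: #145, #146, #148, #151, #158. (#149 stays — for-cause denied.)
Seating in order: seats 1–8 → #139, #140, #141, #142, #143, #144, #147, #149; alternates → #150.
So alternate 1 is #150.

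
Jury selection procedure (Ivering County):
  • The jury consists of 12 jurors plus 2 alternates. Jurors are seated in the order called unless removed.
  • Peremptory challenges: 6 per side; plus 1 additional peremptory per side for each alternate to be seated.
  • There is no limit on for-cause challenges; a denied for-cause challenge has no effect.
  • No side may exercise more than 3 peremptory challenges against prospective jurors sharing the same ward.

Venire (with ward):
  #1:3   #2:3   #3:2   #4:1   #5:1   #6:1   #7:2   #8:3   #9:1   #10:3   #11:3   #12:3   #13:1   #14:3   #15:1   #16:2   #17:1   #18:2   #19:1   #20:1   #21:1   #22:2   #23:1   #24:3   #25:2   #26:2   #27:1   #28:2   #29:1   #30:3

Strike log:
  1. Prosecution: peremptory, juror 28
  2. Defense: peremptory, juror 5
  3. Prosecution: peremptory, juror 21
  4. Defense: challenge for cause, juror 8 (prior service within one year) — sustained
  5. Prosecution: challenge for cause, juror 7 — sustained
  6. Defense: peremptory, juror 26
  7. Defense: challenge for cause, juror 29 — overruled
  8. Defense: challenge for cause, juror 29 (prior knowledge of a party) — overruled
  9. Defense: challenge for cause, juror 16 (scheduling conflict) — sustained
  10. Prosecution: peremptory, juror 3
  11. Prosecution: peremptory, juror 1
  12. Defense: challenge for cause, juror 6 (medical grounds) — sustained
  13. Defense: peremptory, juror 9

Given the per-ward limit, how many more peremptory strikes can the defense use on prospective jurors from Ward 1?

Defense peremptories so far: #5, #26, #9 — 3 of 8 used, 5 left overall.
Against Ward 1: #5, #9 — 2 used; per-ward cap 3 leaves 1.
Binding limit: min(5, 1) = 1.

1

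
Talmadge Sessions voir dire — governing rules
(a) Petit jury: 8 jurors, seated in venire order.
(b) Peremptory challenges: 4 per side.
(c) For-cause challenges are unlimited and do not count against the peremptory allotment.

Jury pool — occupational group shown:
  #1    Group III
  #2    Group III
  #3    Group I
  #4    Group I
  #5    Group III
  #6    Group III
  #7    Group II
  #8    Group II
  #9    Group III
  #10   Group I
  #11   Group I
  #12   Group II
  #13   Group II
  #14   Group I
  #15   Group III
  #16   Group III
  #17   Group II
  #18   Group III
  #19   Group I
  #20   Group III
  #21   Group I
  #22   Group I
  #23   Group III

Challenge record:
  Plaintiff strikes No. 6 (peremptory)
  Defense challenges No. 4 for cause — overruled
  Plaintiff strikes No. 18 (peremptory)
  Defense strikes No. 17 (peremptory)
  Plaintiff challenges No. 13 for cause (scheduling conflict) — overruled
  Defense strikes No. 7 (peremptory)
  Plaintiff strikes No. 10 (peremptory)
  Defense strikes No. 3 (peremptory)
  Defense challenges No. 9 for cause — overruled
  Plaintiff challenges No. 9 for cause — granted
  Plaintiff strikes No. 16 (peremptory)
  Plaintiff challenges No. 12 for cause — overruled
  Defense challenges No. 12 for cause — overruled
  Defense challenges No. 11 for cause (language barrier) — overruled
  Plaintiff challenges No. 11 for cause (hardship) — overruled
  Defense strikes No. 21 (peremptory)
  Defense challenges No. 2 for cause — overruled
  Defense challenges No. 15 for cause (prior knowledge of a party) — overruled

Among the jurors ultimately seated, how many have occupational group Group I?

2

Removed: #3, #6, #7, #9, #10, #16, #17, #18, #21.
Seated jurors 1–8: #1, #2, #4, #5, #8, #11, #12, #13.
Of those, in Group I: #4, #11 → 2.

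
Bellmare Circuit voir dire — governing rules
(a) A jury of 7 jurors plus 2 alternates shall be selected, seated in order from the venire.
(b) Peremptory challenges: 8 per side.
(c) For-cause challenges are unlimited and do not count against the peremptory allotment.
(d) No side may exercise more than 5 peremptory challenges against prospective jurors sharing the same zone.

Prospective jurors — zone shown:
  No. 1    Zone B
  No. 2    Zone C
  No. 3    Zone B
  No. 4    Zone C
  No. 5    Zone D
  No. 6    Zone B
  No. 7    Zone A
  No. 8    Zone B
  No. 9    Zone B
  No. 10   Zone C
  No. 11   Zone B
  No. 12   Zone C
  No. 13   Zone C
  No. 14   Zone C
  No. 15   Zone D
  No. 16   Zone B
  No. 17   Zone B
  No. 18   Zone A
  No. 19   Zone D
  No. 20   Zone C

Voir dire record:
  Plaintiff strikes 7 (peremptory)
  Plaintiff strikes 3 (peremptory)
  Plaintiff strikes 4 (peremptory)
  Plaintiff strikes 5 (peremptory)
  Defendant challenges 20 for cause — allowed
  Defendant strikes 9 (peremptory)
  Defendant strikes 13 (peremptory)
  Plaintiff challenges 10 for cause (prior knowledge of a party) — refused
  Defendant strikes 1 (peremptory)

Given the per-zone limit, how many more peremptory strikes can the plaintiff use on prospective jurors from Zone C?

Plaintiff peremptories so far: #7, #3, #4, #5 — 4 of 8 used, 4 left overall.
Against Zone C: #4 — 1 used; per-zone cap 5 leaves 4.
Binding limit: min(4, 4) = 4.

4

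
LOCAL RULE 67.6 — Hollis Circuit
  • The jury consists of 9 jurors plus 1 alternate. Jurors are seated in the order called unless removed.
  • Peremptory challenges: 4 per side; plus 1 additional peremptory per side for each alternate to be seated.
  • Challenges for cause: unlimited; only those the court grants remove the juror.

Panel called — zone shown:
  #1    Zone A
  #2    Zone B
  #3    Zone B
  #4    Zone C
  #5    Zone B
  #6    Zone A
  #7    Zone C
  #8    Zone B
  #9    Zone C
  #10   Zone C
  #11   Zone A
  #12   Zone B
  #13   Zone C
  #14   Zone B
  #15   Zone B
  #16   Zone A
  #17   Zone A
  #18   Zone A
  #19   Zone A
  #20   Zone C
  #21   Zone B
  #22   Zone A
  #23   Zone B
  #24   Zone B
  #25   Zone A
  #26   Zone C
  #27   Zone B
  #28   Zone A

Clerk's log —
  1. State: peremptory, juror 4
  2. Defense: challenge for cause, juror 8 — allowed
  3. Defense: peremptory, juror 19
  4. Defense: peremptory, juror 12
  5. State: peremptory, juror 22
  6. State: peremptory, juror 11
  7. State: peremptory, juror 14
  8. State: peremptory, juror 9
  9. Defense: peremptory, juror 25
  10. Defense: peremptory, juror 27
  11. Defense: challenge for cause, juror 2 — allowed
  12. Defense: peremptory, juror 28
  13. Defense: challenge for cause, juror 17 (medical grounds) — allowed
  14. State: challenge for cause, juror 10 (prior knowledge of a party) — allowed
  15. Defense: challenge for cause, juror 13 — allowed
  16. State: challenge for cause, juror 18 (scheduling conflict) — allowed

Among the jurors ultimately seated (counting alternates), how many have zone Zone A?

3

Removed: #2, #4, #8, #9, #10, #11, #12, #13, #14, #17, #18, #19, #22, #25, #27, #28.
Seated (10 incl. alternates): #1, #3, #5, #6, #7, #15, #16, #20, #21, #23.
Of those, in Zone A: #1, #6, #16 → 3.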